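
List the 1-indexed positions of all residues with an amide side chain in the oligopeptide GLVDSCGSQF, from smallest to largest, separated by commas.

Asparagine (N) and glutamine (Q) have uncharged amide side chains.
Matching residues: Q9.

9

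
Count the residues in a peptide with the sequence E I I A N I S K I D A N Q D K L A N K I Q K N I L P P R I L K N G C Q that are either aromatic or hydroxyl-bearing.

1

Aromatic: F, W, Y. Hydroxyl-bearing: S, T, Y.
Aromatic residues here: none (0).
Hydroxyl-bearing residues here: S7 (1).
(Y belongs to both groups, but none appear in this sequence.) Total = 0 + 1 = 1.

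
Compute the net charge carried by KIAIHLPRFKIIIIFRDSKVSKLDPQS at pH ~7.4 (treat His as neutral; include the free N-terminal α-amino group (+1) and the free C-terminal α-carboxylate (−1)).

+4

Near pH 7.4, K and R contribute +1 each, D and E contribute −1 each, and every other side chain (His included, as stated) is uncharged.
Positive (K, R): K1, R8, K10, R16, K19, K22 → +6.
Negative (D, E): D17, D24 → −2.
The N-terminus (+1) and C-terminus (−1) cancel.
Net charge = (+6) + (−2) = +4.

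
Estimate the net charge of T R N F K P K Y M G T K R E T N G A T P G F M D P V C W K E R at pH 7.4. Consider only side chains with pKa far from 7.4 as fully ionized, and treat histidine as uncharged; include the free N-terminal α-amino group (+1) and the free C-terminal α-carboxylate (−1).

Near pH 7.4, K and R contribute +1 each, D and E contribute −1 each, and every other side chain (His included, as stated) is uncharged.
Positive (K, R): R2, K5, K7, K12, R13, K29, R31 → +7.
Negative (D, E): E14, D24, E30 → −3.
The N-terminus (+1) and C-terminus (−1) cancel.
Net charge = (+7) + (−3) = +4.

+4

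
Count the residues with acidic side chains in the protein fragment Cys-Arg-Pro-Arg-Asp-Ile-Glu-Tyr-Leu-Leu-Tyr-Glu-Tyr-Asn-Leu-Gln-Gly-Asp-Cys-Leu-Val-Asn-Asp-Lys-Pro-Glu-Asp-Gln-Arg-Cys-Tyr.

7

The acidic residues are Asp (D) and Glu (E), whose side chains end in a carboxylate group.
Matching residues: Asp5, Glu7, Glu12, Asp18, Asp23, Glu26, Asp27.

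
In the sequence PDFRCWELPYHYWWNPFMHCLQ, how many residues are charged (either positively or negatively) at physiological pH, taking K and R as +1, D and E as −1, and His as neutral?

3

Charged side chains at pH ~7.4: K, R (positive); D, E (negative).
Matching residues: D2, R4, E7.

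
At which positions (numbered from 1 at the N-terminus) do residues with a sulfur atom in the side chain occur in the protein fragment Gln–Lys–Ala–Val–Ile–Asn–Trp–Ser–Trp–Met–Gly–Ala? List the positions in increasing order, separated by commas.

10

Only Cys (C) and Met (M) have a sulfur atom in the side chain.
Matching residues: Met10.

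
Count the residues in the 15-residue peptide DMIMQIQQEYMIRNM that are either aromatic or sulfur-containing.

5

Aromatic: F, W, Y. Sulfur-containing: C, M.
Aromatic residues here: Y10 (1).
Sulfur-containing residues here: M2, M4, M11, M15 (4).
The two groups share no amino acid, so total = 1 + 4 = 5.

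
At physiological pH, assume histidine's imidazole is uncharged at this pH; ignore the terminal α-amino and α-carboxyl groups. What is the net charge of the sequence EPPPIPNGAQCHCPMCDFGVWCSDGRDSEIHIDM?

-5

At pH ~7.4 the Lys and Arg side chains are protonated (+1), the Asp and Glu side chains are deprotonated (−1), and with His taken as neutral all other side chains carry no charge.
Positive (K, R): R26 → +1.
Negative (D, E): E1, D17, D24, D27, E29, D33 → −6.
Net charge = (+1) + (−6) = −5.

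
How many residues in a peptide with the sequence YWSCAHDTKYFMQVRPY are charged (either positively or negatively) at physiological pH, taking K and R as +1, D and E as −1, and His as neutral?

3

Charged side chains at pH ~7.4: K, R (positive); D, E (negative).
Matching residues: D7, K9, R15.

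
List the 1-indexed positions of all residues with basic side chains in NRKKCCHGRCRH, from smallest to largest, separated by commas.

K, R, and H are the three residues with basic side chains (ε-amine, guanidinium, and imidazole respectively).
Matching residues: R2, K3, K4, H7, R9, R11, H12.

2, 3, 4, 7, 9, 11, 12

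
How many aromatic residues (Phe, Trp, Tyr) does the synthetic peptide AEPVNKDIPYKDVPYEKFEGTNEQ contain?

Matching residues: Y10, Y15, F18.

3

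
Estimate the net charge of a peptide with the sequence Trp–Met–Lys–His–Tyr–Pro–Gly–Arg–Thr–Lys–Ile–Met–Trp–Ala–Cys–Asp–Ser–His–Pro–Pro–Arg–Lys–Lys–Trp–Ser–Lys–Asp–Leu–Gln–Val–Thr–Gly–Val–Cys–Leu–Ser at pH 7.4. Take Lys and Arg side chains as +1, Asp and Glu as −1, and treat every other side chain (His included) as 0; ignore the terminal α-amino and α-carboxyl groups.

Positive (K, R): Lys3, Arg8, Lys10, Arg21, Lys22, Lys23, Lys26 → +7.
Negative (D, E): Asp16, Asp27 → −2.
Net charge = (+7) + (−2) = +5.

+5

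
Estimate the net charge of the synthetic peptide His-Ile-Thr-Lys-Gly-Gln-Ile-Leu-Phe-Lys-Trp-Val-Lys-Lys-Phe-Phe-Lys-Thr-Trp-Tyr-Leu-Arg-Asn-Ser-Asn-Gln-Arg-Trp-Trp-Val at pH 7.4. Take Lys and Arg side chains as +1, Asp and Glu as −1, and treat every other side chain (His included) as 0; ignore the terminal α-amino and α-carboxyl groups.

Positive (K, R): Lys4, Lys10, Lys13, Lys14, Lys17, Arg22, Arg27 → +7.
Negative (D, E): none → −0.
Net charge = (+7) + (−0) = +7.

+7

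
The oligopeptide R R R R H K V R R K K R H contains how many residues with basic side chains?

Lysine (K), arginine (R), and histidine (H) have basic, nitrogen-containing side chains.
Matching residues: R1, R2, R3, R4, H5, K6, R8, R9, K10, K11, R12, H13.

12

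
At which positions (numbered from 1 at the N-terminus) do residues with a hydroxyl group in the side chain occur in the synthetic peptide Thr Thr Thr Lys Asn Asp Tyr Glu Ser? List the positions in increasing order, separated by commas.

Serine (S), threonine (T), and tyrosine (Y) each carry a hydroxyl group on the side chain.
Matching residues: Thr1, Thr2, Thr3, Tyr7, Ser9.

1, 2, 3, 7, 9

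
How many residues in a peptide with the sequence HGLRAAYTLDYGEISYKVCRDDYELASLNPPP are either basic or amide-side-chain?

5

Basic: H, K, R. Amide-side-chain: N, Q.
Basic residues here: H1, R4, K17, R20 (4).
Amide-side-chain residues here: N29 (1).
The two groups share no amino acid, so total = 4 + 1 = 5.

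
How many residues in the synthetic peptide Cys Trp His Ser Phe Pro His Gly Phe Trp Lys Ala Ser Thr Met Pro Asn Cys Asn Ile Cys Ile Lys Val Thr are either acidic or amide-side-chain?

2

Acidic: D, E. Amide-side-chain: N, Q.
Acidic residues here: none (0).
Amide-side-chain residues here: Asn17, Asn19 (2).
The two groups share no amino acid, so total = 0 + 2 = 2.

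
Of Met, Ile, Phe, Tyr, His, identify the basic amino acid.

Lysine (K), arginine (R), and histidine (H) have basic, nitrogen-containing side chains.
Of the listed options, only His belongs to this group.

His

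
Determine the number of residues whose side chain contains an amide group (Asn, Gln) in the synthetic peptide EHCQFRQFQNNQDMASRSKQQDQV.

9

Matching residues: Q4, Q7, Q9, N10, N11, Q12, Q20, Q21, Q23.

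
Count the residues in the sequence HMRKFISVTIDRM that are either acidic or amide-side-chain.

1

Acidic: D, E. Amide-side-chain: N, Q.
Acidic residues here: D11 (1).
Amide-side-chain residues here: none (0).
The two groups share no amino acid, so total = 1 + 0 = 1.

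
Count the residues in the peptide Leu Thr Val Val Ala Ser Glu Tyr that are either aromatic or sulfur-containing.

Aromatic: F, W, Y. Sulfur-containing: C, M.
Aromatic residues here: Tyr8 (1).
Sulfur-containing residues here: none (0).
The two groups share no amino acid, so total = 1 + 0 = 1.

1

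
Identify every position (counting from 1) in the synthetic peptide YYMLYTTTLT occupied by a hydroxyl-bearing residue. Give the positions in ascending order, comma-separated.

1, 2, 5, 6, 7, 8, 10

Matching residues: Y1, Y2, Y5, T6, T7, T8, T10.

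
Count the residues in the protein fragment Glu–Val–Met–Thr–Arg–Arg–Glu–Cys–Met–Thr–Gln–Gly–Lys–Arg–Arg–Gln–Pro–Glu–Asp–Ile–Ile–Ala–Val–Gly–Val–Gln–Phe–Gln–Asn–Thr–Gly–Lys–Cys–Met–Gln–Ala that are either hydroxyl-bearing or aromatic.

4

Hydroxyl-bearing: S, T, Y. Aromatic: F, W, Y.
Hydroxyl-bearing residues here: Thr4, Thr10, Thr30 (3).
Aromatic residues here: Phe27 (1).
(Y belongs to both groups, but none appear in this sequence.) Total = 3 + 1 = 4.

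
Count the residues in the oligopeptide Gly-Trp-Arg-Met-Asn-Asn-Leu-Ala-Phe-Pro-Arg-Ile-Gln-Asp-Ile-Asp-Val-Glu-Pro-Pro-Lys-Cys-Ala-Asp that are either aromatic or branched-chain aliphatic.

6

Aromatic: F, W, Y. Branched-chain aliphatic: I, L, V.
Aromatic residues here: Trp2, Phe9 (2).
Branched-chain aliphatic residues here: Leu7, Ile12, Ile15, Val17 (4).
The two groups share no amino acid, so total = 2 + 4 = 6.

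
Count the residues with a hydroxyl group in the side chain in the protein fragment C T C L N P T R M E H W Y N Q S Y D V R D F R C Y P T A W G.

7

S, T, and Y are the three residues with a side-chain hydroxyl.
Matching residues: T2, T7, Y13, S16, Y17, Y25, T27.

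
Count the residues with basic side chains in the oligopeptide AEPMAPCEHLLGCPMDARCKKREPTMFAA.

Lysine (K), arginine (R), and histidine (H) have basic, nitrogen-containing side chains.
Matching residues: H9, R18, K20, K21, R22.

5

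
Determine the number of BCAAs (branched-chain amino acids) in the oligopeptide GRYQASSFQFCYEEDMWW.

Valine (V), leucine (L), and isoleucine (I) are the branched-chain amino acids.
None of the 18 residues belong to this group.

0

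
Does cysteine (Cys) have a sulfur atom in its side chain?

Yes

The sulfur-bearing residues are cysteine (–SH) and methionine (–S–CH₃).
Cysteine is in this group.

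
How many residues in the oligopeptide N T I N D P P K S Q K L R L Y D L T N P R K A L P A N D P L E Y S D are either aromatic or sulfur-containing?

Aromatic: F, W, Y. Sulfur-containing: C, M.
Aromatic residues here: Y15, Y32 (2).
Sulfur-containing residues here: none (0).
The two groups share no amino acid, so total = 2 + 0 = 2.

2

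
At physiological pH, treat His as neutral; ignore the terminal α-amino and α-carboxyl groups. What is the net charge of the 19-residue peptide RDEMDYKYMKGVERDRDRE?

-1

Near pH 7.4, K and R contribute +1 each, D and E contribute −1 each, and every other side chain (His included, as stated) is uncharged.
Positive (K, R): R1, K7, K10, R14, R16, R18 → +6.
Negative (D, E): D2, E3, D5, E13, D15, D17, E19 → −7.
Net charge = (+6) + (−7) = −1.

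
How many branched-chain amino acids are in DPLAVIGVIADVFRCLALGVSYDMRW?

9

Valine (V), leucine (L), and isoleucine (I) are the branched-chain amino acids.
Matching residues: L3, V5, I6, V8, I9, V12, L16, L18, V20.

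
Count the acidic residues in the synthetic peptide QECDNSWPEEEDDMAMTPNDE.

Aspartate (D) and glutamate (E) have carboxylic-acid side chains and are the acidic amino acids.
Matching residues: E2, D4, E9, E10, E11, D12, D13, D20, E21.

9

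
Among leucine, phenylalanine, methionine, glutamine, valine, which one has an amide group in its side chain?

glutamine

Asparagine (N) and glutamine (Q) have uncharged amide side chains.
Of the listed options, only glutamine belongs to this group.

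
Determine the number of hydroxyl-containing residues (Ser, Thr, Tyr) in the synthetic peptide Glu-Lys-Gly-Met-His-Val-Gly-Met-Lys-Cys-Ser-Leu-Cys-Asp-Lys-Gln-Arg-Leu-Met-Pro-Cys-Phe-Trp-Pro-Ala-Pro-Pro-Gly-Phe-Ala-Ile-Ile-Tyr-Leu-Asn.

2

Matching residues: Ser11, Tyr33.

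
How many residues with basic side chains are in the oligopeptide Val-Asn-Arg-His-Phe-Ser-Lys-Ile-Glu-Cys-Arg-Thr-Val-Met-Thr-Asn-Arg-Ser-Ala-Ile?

Lysine (K), arginine (R), and histidine (H) have basic, nitrogen-containing side chains.
Matching residues: Arg3, His4, Lys7, Arg11, Arg17.

5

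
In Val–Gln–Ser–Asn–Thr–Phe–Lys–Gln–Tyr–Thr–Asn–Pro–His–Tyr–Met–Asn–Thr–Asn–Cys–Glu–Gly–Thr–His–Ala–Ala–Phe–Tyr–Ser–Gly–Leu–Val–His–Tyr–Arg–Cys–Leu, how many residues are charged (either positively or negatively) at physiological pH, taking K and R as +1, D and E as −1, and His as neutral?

3

Charged side chains at pH ~7.4: K, R (positive); D, E (negative).
Matching residues: Lys7, Glu20, Arg34.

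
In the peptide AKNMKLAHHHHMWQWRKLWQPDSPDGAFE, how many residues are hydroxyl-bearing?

1

The –OH-bearing residues are Ser, Thr (aliphatic alcohols), and Tyr (phenol).
Matching residues: S23.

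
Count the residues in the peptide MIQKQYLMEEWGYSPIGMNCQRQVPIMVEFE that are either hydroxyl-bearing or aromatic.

5

Hydroxyl-bearing: S, T, Y. Aromatic: F, W, Y.
Hydroxyl-bearing residues here: Y6, Y13, S14 (3).
Aromatic residues here: Y6, W11, Y13, F30 (4).
Y is in both groups, so the 2 Y residues must not be double-counted.
Total = 3 + 4 − 2 = 5.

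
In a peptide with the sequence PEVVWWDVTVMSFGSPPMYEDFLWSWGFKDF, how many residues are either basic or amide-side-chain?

Basic: H, K, R. Amide-side-chain: N, Q.
Basic residues here: K29 (1).
Amide-side-chain residues here: none (0).
The two groups share no amino acid, so total = 1 + 0 = 1.

1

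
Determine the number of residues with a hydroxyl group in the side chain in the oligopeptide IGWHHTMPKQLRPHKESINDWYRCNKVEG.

3

The –OH-bearing residues are Ser, Thr (aliphatic alcohols), and Tyr (phenol).
Matching residues: T6, S17, Y22.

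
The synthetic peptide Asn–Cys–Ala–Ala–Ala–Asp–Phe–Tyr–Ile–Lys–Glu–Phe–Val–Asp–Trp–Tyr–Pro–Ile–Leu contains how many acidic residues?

Aspartate (D) and glutamate (E) have carboxylic-acid side chains and are the acidic amino acids.
Matching residues: Asp6, Glu11, Asp14.

3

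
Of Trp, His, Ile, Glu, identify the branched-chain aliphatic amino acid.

Valine (V), leucine (L), and isoleucine (I) are the branched-chain amino acids.
Of the listed options, only Ile belongs to this group.

Ile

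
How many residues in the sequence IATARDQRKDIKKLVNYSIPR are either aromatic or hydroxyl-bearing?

Aromatic: F, W, Y. Hydroxyl-bearing: S, T, Y.
Aromatic residues here: Y17 (1).
Hydroxyl-bearing residues here: T3, Y17, S18 (3).
Y is in both groups, so the 1 Y residue must not be double-counted.
Total = 1 + 3 − 1 = 3.

3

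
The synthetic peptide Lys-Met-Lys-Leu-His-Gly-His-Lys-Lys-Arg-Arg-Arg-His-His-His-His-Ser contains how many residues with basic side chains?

13

K, R, and H are the three residues with basic side chains (ε-amine, guanidinium, and imidazole respectively).
Matching residues: Lys1, Lys3, His5, His7, Lys8, Lys9, Arg10, Arg11, Arg12, His13, His14, His15, His16.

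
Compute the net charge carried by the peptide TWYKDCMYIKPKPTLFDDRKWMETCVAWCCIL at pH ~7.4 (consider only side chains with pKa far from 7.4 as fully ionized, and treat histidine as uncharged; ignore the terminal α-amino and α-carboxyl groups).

+1

Near pH 7.4, K and R contribute +1 each, D and E contribute −1 each, and every other side chain (His included, as stated) is uncharged.
Positive (K, R): K4, K10, K12, R19, K20 → +5.
Negative (D, E): D5, D17, D18, E23 → −4.
Net charge = (+5) + (−4) = +1.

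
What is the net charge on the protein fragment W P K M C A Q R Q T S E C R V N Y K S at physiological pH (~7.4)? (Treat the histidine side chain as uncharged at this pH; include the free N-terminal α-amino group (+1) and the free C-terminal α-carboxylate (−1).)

Near pH 7.4, K and R contribute +1 each, D and E contribute −1 each, and every other side chain (His included, as stated) is uncharged.
Positive (K, R): K3, R8, R14, K18 → +4.
Negative (D, E): E12 → −1.
The N-terminus (+1) and C-terminus (−1) cancel.
Net charge = (+4) + (−1) = +3.

+3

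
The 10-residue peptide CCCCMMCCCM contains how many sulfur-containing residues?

Only Cys (C) and Met (M) have a sulfur atom in the side chain.
Matching residues: C1, C2, C3, C4, M5, M6, C7, C8, C9, M10.

10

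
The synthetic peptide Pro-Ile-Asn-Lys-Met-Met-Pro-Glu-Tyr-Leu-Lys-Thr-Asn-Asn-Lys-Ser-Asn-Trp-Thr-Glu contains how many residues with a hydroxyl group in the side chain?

4

Serine (S), threonine (T), and tyrosine (Y) each carry a hydroxyl group on the side chain.
Matching residues: Tyr9, Thr12, Ser16, Thr19.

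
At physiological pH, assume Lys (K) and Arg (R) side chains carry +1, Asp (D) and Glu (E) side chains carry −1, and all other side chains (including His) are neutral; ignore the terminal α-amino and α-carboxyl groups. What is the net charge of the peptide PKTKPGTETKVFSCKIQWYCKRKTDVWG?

Positive (K, R): K2, K4, K10, K15, K21, R22, K23 → +7.
Negative (D, E): E8, D25 → −2.
Net charge = (+7) + (−2) = +5.

+5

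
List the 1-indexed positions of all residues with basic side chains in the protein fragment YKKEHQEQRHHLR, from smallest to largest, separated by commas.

2, 3, 5, 9, 10, 11, 13

Lysine (K), arginine (R), and histidine (H) have basic, nitrogen-containing side chains.
Matching residues: K2, K3, H5, R9, H10, H11, R13.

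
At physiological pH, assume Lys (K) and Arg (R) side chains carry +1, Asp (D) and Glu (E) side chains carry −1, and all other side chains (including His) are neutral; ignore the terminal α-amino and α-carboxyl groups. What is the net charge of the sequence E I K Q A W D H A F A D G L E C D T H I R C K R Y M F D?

Positive (K, R): K3, R21, K23, R24 → +4.
Negative (D, E): E1, D7, D12, E15, D17, D28 → −6.
Net charge = (+4) + (−6) = −2.

-2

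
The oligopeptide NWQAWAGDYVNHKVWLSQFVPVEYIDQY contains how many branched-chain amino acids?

Valine (V), leucine (L), and isoleucine (I) are the branched-chain amino acids.
Matching residues: V10, V14, L16, V20, V22, I25.

6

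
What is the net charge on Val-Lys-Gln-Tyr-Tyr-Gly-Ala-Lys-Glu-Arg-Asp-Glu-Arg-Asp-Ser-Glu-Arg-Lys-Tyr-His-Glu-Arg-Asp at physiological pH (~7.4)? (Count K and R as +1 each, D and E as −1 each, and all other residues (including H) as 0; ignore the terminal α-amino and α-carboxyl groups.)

0

Positive (K, R): Lys2, Lys8, Arg10, Arg13, Arg17, Lys18, Arg22 → +7.
Negative (D, E): Glu9, Asp11, Glu12, Asp14, Glu16, Glu21, Asp23 → −7.
Net charge = (+7) + (−7) = 0.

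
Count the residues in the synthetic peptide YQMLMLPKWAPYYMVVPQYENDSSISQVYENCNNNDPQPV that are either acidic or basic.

Acidic: D, E. Basic: H, K, R.
Acidic residues here: E20, D22, E30, D36 (4).
Basic residues here: K8 (1).
The two groups share no amino acid, so total = 4 + 1 = 5.

5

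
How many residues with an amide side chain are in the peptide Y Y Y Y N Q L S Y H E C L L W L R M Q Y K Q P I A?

Only N (asparagine) and Q (glutamine) carry a side-chain carboxamide.
Matching residues: N5, Q6, Q19, Q22.

4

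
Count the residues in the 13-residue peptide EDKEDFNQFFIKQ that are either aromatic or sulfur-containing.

3

Aromatic: F, W, Y. Sulfur-containing: C, M.
Aromatic residues here: F6, F9, F10 (3).
Sulfur-containing residues here: none (0).
The two groups share no amino acid, so total = 3 + 0 = 3.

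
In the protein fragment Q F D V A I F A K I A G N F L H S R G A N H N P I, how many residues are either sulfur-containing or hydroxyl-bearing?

Sulfur-containing: C, M. Hydroxyl-bearing: S, T, Y.
Sulfur-containing residues here: none (0).
Hydroxyl-bearing residues here: S17 (1).
The two groups share no amino acid, so total = 0 + 1 = 1.

1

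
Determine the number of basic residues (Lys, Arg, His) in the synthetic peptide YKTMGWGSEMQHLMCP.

2

Matching residues: K2, H12.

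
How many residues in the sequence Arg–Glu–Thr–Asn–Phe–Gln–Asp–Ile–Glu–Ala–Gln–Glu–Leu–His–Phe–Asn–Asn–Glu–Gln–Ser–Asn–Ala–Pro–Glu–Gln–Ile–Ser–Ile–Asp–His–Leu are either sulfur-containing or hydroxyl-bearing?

Sulfur-containing: C, M. Hydroxyl-bearing: S, T, Y.
Sulfur-containing residues here: none (0).
Hydroxyl-bearing residues here: Thr3, Ser20, Ser27 (3).
The two groups share no amino acid, so total = 0 + 3 = 3.

3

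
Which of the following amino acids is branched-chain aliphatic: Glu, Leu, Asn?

The BCAAs are Val, Leu, and Ile — aliphatic side chains with a branch point.
Of the listed options, only Leu belongs to this group.

Leu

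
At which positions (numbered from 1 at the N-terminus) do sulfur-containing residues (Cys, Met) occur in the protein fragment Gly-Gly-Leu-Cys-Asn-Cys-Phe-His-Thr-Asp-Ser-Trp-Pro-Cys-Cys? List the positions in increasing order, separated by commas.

4, 6, 14, 15

Matching residues: Cys4, Cys6, Cys14, Cys15.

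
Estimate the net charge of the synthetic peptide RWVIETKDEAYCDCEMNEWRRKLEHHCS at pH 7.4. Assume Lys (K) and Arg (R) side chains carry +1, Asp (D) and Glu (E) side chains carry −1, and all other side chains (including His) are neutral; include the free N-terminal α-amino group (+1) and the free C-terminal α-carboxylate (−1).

-2

Positive (K, R): R1, K7, R20, R21, K22 → +5.
Negative (D, E): E5, D8, E9, D13, E15, E18, E24 → −7.
The N-terminus (+1) and C-terminus (−1) cancel.
Net charge = (+5) + (−7) = −2.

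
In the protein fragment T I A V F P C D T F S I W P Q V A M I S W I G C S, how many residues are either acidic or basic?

1

Acidic: D, E. Basic: H, K, R.
Acidic residues here: D8 (1).
Basic residues here: none (0).
The two groups share no amino acid, so total = 1 + 0 = 1.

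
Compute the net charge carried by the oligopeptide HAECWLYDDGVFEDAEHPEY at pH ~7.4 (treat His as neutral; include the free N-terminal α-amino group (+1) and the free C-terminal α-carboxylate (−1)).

The side chains ionized at physiological pH are Lys/Arg (+1) and Asp/Glu (−1); with His treated as neutral, nothing else contributes.
Positive (K, R): none → +0.
Negative (D, E): E3, D8, D9, E13, D14, E16, E19 → −7.
The N-terminus (+1) and C-terminus (−1) cancel.
Net charge = (+0) + (−7) = −7.

-7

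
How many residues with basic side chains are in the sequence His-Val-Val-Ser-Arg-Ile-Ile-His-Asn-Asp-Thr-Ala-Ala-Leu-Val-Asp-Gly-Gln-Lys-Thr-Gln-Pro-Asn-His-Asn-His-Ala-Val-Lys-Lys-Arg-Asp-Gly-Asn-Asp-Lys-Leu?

The basic amino acids are Lys (K), Arg (R), and His (H).
Matching residues: His1, Arg5, His8, Lys19, His24, His26, Lys29, Lys30, Arg31, Lys36.

10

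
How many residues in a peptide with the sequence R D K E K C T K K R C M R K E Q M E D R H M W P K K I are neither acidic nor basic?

10

Acidic: D, E. Basic: K, R, H. All other residues are neither.
Matching residues: C6, T7, C11, M12, Q16, M17, M22, W23, P24, I27.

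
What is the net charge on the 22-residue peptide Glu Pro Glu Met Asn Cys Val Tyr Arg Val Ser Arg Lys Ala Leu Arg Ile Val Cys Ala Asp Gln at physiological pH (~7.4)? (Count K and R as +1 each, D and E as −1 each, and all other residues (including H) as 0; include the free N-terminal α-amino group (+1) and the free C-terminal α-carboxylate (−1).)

+1

Positive (K, R): Arg9, Arg12, Lys13, Arg16 → +4.
Negative (D, E): Glu1, Glu3, Asp21 → −3.
The N-terminus (+1) and C-terminus (−1) cancel.
Net charge = (+4) + (−3) = +1.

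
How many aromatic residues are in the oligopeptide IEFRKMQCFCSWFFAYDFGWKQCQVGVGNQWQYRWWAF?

The aromatic amino acids are Phe (F, benzyl), Trp (W, indole), and Tyr (Y, phenol).
Matching residues: F3, F9, W12, F13, F14, Y16, F18, W20, W31, Y33, W35, W36, F38.

13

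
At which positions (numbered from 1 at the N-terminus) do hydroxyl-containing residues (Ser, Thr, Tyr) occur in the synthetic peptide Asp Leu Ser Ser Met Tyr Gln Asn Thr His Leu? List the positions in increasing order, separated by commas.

3, 4, 6, 9

Matching residues: Ser3, Ser4, Tyr6, Thr9.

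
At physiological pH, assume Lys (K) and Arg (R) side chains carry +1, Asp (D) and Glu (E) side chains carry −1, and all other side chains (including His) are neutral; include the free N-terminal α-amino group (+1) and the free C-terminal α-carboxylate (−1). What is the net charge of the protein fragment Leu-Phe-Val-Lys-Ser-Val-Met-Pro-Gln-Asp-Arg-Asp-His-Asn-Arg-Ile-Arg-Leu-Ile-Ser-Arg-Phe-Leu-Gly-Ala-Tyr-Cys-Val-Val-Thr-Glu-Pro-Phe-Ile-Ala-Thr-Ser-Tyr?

Positive (K, R): Lys4, Arg11, Arg15, Arg17, Arg21 → +5.
Negative (D, E): Asp10, Asp12, Glu31 → −3.
The N-terminus (+1) and C-terminus (−1) cancel.
Net charge = (+5) + (−3) = +2.

+2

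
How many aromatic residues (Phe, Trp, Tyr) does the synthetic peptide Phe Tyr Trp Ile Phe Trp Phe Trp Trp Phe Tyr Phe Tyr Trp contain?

Matching residues: Phe1, Tyr2, Trp3, Phe5, Trp6, Phe7, Trp8, Trp9, Phe10, Tyr11, Phe12, Tyr13, Trp14.

13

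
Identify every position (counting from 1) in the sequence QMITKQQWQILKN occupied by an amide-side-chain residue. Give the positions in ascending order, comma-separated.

1, 6, 7, 9, 13

Asparagine (N) and glutamine (Q) have uncharged amide side chains.
Matching residues: Q1, Q6, Q7, Q9, N13.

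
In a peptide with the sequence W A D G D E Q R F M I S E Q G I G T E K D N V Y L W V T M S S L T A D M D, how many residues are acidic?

8

The acidic residues are Asp (D) and Glu (E), whose side chains end in a carboxylate group.
Matching residues: D3, D5, E6, E13, E19, D21, D35, D37.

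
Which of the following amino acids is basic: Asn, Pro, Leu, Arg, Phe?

Lysine (K), arginine (R), and histidine (H) have basic, nitrogen-containing side chains.
Of the listed options, only Arg belongs to this group.

Arg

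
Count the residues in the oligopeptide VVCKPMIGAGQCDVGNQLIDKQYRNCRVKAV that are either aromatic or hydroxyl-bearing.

1

Aromatic: F, W, Y. Hydroxyl-bearing: S, T, Y.
Aromatic residues here: Y23 (1).
Hydroxyl-bearing residues here: Y23 (1).
Y is in both groups, so the 1 Y residue must not be double-counted.
Total = 1 + 1 − 1 = 1.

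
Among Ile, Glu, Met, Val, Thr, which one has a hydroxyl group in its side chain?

Thr

S, T, and Y are the three residues with a side-chain hydroxyl.
Of the listed options, only Thr belongs to this group.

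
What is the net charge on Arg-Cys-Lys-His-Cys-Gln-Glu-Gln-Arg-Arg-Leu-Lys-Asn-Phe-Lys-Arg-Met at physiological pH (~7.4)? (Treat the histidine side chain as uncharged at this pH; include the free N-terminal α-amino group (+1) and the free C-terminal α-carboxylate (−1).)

+6

The side chains ionized at physiological pH are Lys/Arg (+1) and Asp/Glu (−1); with His treated as neutral, nothing else contributes.
Positive (K, R): Arg1, Lys3, Arg9, Arg10, Lys12, Lys15, Arg16 → +7.
Negative (D, E): Glu7 → −1.
The N-terminus (+1) and C-terminus (−1) cancel.
Net charge = (+7) + (−1) = +6.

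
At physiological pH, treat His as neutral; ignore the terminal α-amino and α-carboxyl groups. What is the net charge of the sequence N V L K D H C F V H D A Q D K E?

-2

At pH ~7.4 the Lys and Arg side chains are protonated (+1), the Asp and Glu side chains are deprotonated (−1), and with His taken as neutral all other side chains carry no charge.
Positive (K, R): K4, K15 → +2.
Negative (D, E): D5, D11, D14, E16 → −4.
Net charge = (+2) + (−4) = −2.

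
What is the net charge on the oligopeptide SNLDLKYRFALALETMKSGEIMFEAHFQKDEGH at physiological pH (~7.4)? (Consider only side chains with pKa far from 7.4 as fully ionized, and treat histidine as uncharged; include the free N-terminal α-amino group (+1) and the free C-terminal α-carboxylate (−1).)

At pH ~7.4 the Lys and Arg side chains are protonated (+1), the Asp and Glu side chains are deprotonated (−1), and with His taken as neutral all other side chains carry no charge.
Positive (K, R): K6, R8, K17, K29 → +4.
Negative (D, E): D4, E14, E20, E24, D30, E31 → −6.
The N-terminus (+1) and C-terminus (−1) cancel.
Net charge = (+4) + (−6) = −2.

-2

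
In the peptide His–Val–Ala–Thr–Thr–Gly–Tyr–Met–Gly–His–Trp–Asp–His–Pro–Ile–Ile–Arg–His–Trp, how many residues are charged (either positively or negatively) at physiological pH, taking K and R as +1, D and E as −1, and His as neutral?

Charged side chains at pH ~7.4: K, R (positive); D, E (negative).
Matching residues: Asp12, Arg17.

2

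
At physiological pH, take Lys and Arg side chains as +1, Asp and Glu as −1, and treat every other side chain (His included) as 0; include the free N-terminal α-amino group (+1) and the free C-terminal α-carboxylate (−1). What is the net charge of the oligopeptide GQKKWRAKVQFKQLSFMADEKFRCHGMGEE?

+3

Positive (K, R): K3, K4, R6, K8, K12, K21, R23 → +7.
Negative (D, E): D19, E20, E29, E30 → −4.
The N-terminus (+1) and C-terminus (−1) cancel.
Net charge = (+7) + (−4) = +3.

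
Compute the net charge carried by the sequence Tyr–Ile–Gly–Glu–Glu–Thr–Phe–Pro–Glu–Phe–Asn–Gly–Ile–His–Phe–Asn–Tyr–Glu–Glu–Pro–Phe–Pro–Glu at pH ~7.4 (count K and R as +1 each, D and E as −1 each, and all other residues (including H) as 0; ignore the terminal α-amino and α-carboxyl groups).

-6

Positive (K, R): none → +0.
Negative (D, E): Glu4, Glu5, Glu9, Glu18, Glu19, Glu23 → −6.
Net charge = (+0) + (−6) = −6.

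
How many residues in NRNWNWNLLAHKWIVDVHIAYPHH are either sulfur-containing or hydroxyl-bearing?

Sulfur-containing: C, M. Hydroxyl-bearing: S, T, Y.
Sulfur-containing residues here: none (0).
Hydroxyl-bearing residues here: Y21 (1).
The two groups share no amino acid, so total = 0 + 1 = 1.

1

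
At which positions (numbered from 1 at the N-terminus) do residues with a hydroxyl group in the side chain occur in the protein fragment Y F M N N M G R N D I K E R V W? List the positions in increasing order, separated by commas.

The –OH-bearing residues are Ser, Thr (aliphatic alcohols), and Tyr (phenol).
Matching residues: Y1.

1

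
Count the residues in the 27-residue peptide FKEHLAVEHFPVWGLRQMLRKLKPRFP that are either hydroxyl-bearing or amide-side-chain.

1

Hydroxyl-bearing: S, T, Y. Amide-side-chain: N, Q.
Hydroxyl-bearing residues here: none (0).
Amide-side-chain residues here: Q17 (1).
The two groups share no amino acid, so total = 0 + 1 = 1.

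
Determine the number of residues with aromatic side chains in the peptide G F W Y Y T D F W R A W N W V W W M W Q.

The aromatic amino acids are Phe (F, benzyl), Trp (W, indole), and Tyr (Y, phenol).
Matching residues: F2, W3, Y4, Y5, F8, W9, W12, W14, W16, W17, W19.

11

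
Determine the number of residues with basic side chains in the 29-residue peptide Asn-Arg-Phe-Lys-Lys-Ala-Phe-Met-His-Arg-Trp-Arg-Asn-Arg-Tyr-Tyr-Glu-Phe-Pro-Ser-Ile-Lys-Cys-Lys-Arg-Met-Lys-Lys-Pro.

12

The basic amino acids are Lys (K), Arg (R), and His (H).
Matching residues: Arg2, Lys4, Lys5, His9, Arg10, Arg12, Arg14, Lys22, Lys24, Arg25, Lys27, Lys28.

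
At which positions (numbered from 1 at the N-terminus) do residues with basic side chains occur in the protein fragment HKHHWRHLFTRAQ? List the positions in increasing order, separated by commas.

1, 2, 3, 4, 6, 7, 11

K, R, and H are the three residues with basic side chains (ε-amine, guanidinium, and imidazole respectively).
Matching residues: H1, K2, H3, H4, R6, H7, R11.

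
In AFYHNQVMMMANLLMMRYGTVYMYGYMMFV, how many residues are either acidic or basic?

2

Acidic: D, E. Basic: H, K, R.
Acidic residues here: none (0).
Basic residues here: H4, R17 (2).
The two groups share no amino acid, so total = 0 + 2 = 2.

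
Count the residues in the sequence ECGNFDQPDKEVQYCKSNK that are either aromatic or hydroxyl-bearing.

Aromatic: F, W, Y. Hydroxyl-bearing: S, T, Y.
Aromatic residues here: F5, Y14 (2).
Hydroxyl-bearing residues here: Y14, S17 (2).
Y is in both groups, so the 1 Y residue must not be double-counted.
Total = 2 + 2 − 1 = 3.

3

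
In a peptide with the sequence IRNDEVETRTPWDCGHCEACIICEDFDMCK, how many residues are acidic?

8

Aspartate (D) and glutamate (E) have carboxylic-acid side chains and are the acidic amino acids.
Matching residues: D4, E5, E7, D13, E18, E24, D25, D27.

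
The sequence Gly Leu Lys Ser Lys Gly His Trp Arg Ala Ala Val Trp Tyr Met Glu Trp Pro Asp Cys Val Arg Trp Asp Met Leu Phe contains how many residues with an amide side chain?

Asparagine (N) and glutamine (Q) have uncharged amide side chains.
None of the 27 residues belong to this group.

0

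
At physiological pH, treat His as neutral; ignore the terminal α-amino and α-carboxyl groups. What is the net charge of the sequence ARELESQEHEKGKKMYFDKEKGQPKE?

At pH ~7.4 the Lys and Arg side chains are protonated (+1), the Asp and Glu side chains are deprotonated (−1), and with His taken as neutral all other side chains carry no charge.
Positive (K, R): R2, K11, K13, K14, K19, K21, K25 → +7.
Negative (D, E): E3, E5, E8, E10, D18, E20, E26 → −7.
Net charge = (+7) + (−7) = 0.

0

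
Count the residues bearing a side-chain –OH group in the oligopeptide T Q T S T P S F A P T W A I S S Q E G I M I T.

9

S, T, and Y are the three residues with a side-chain hydroxyl.
Matching residues: T1, T3, S4, T5, S7, T11, S15, S16, T23.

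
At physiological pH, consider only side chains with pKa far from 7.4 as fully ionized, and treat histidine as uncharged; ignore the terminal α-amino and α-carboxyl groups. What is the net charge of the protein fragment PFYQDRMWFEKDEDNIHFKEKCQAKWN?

The side chains ionized at physiological pH are Lys/Arg (+1) and Asp/Glu (−1); with His treated as neutral, nothing else contributes.
Positive (K, R): R6, K11, K19, K21, K25 → +5.
Negative (D, E): D5, E10, D12, E13, D14, E20 → −6.
Net charge = (+5) + (−6) = −1.

-1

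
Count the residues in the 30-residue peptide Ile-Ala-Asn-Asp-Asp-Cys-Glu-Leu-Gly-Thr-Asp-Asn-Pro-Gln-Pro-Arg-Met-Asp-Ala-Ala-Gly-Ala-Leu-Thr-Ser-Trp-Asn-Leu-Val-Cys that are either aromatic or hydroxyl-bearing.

Aromatic: F, W, Y. Hydroxyl-bearing: S, T, Y.
Aromatic residues here: Trp26 (1).
Hydroxyl-bearing residues here: Thr10, Thr24, Ser25 (3).
(Y belongs to both groups, but none appear in this sequence.) Total = 1 + 3 = 4.

4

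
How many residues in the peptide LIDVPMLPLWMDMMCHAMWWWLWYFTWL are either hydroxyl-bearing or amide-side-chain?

Hydroxyl-bearing: S, T, Y. Amide-side-chain: N, Q.
Hydroxyl-bearing residues here: Y24, T26 (2).
Amide-side-chain residues here: none (0).
The two groups share no amino acid, so total = 2 + 0 = 2.

2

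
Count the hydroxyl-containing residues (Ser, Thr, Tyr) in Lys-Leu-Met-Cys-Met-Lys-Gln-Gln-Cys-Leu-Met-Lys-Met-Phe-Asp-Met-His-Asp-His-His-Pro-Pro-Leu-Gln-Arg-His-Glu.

None of the 27 residues belong to this group.

0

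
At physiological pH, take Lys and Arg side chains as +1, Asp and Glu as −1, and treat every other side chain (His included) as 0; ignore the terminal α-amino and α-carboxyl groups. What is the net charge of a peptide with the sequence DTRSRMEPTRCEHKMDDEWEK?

-2

Positive (K, R): R3, R5, R10, K14, K21 → +5.
Negative (D, E): D1, E7, E12, D16, D17, E18, E20 → −7.
Net charge = (+5) + (−7) = −2.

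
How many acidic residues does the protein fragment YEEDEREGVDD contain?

7

Only D (aspartate) and E (glutamate) carry a side-chain carboxylic acid.
Matching residues: E2, E3, D4, E5, E7, D10, D11.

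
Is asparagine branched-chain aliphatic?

V, L, and I make up the branched-chain aliphatic group.
Asparagine is not in this group.

No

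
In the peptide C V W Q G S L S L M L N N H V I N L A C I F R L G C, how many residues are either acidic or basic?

Acidic: D, E. Basic: H, K, R.
Acidic residues here: none (0).
Basic residues here: H14, R23 (2).
The two groups share no amino acid, so total = 0 + 2 = 2.

2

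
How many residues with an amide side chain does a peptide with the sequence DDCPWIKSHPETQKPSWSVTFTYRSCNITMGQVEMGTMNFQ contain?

Asparagine (N) and glutamine (Q) have uncharged amide side chains.
Matching residues: Q13, N27, Q32, N39, Q41.

5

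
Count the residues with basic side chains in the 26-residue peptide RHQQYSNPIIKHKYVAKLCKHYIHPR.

K, R, and H are the three residues with basic side chains (ε-amine, guanidinium, and imidazole respectively).
Matching residues: R1, H2, K11, H12, K13, K17, K20, H21, H24, R26.

10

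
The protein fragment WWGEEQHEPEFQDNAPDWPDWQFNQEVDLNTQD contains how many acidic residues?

10

Only D (aspartate) and E (glutamate) carry a side-chain carboxylic acid.
Matching residues: E4, E5, E8, E10, D13, D17, D20, E26, D28, D33.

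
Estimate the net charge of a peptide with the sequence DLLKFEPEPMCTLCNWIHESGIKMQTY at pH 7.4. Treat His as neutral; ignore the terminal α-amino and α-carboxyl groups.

-2

Near pH 7.4, K and R contribute +1 each, D and E contribute −1 each, and every other side chain (His included, as stated) is uncharged.
Positive (K, R): K4, K23 → +2.
Negative (D, E): D1, E6, E8, E19 → −4.
Net charge = (+2) + (−4) = −2.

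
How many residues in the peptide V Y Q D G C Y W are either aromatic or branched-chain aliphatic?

Aromatic: F, W, Y. Branched-chain aliphatic: I, L, V.
Aromatic residues here: Y2, Y7, W8 (3).
Branched-chain aliphatic residues here: V1 (1).
The two groups share no amino acid, so total = 3 + 1 = 4.

4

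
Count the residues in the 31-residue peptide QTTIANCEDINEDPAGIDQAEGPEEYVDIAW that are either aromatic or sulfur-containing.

3

Aromatic: F, W, Y. Sulfur-containing: C, M.
Aromatic residues here: Y26, W31 (2).
Sulfur-containing residues here: C7 (1).
The two groups share no amino acid, so total = 2 + 1 = 3.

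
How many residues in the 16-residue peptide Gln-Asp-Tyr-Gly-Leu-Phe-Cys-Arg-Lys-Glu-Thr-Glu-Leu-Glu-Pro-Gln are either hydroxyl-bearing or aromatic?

3

Hydroxyl-bearing: S, T, Y. Aromatic: F, W, Y.
Hydroxyl-bearing residues here: Tyr3, Thr11 (2).
Aromatic residues here: Tyr3, Phe6 (2).
Y is in both groups, so the 1 Y residue must not be double-counted.
Total = 2 + 2 − 1 = 3.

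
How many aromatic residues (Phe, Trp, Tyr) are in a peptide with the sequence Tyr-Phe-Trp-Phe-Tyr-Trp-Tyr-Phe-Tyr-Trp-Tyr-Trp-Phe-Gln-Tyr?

Matching residues: Tyr1, Phe2, Trp3, Phe4, Tyr5, Trp6, Tyr7, Phe8, Tyr9, Trp10, Tyr11, Trp12, Phe13, Tyr15.

14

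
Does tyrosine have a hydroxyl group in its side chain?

S, T, and Y are the three residues with a side-chain hydroxyl.
Tyrosine is in this group.

Yes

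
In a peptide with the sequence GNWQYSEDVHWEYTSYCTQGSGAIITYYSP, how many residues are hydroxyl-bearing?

The –OH-bearing residues are Ser, Thr (aliphatic alcohols), and Tyr (phenol).
Matching residues: Y5, S6, Y13, T14, S15, Y16, T18, S21, T26, Y27, Y28, S29.

12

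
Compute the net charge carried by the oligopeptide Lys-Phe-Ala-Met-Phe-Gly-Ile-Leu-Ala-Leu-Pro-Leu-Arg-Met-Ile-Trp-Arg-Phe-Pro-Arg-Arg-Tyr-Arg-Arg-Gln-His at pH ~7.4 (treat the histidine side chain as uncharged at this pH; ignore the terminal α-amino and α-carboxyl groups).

The side chains ionized at physiological pH are Lys/Arg (+1) and Asp/Glu (−1); with His treated as neutral, nothing else contributes.
Positive (K, R): Lys1, Arg13, Arg17, Arg20, Arg21, Arg23, Arg24 → +7.
Negative (D, E): none → −0.
Net charge = (+7) + (−0) = +7.

+7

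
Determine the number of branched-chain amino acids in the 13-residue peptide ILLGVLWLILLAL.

The BCAAs are Val, Leu, and Ile — aliphatic side chains with a branch point.
Matching residues: I1, L2, L3, V5, L6, L8, I9, L10, L11, L13.

10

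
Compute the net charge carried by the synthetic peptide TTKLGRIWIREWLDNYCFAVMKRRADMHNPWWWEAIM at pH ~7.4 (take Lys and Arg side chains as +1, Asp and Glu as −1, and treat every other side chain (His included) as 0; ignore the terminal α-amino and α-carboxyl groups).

+2

Positive (K, R): K3, R6, R10, K22, R23, R24 → +6.
Negative (D, E): E11, D14, D26, E34 → −4.
Net charge = (+6) + (−4) = +2.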